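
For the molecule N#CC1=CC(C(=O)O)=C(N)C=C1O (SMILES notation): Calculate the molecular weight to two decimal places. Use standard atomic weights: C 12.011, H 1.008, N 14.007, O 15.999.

First, the molecular formula is C8H6N2O3 (counting implicit H from valence).
  C: 8 × 12.011 = 96.088
  H: 6 × 1.008 = 6.048
  N: 2 × 14.007 = 28.014
  O: 3 × 15.999 = 47.997
Sum: 8×12.011 + 6×1.008 + 2×14.007 + 3×15.999 = 178.147 → 178.15 g/mol.

178.15 g/mol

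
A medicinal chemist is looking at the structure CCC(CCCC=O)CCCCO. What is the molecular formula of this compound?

Walk through each heavy atom and fill implicit hydrogens from standard valence (C 4, N 3, O 2, S 2, halogen 1):
  atom 1: C, bond orders sum to 1 (valence 4) → 3 H
  atom 2: C, bond orders sum to 2 (valence 4) → 2 H
  atom 3: C, bond orders sum to 3 (valence 4) → 1 H
  atom 4: C, bond orders sum to 2 (valence 4) → 2 H
  atom 5: C, bond orders sum to 2 (valence 4) → 2 H
  atom 6: C, bond orders sum to 2 (valence 4) → 2 H
  atom 7: C, bond orders sum to 3 (valence 4) → 1 H
  atom 8: O, bond orders sum to 2 (valence 2) → 0 H
  atom 9: C, bond orders sum to 2 (valence 4) → 2 H
  atom 10: C, bond orders sum to 2 (valence 4) → 2 H
  atom 11: C, bond orders sum to 2 (valence 4) → 2 H
  atom 12: C, bond orders sum to 2 (valence 4) → 2 H
  atom 13: O, bond orders sum to 1 (valence 2) → 1 H
Totals → C:11, H:22, O:2.

C11H22O2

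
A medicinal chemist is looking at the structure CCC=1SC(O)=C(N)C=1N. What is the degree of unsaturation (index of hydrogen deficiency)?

Molecular formula: C6H10N2OS.
DoU = (2C + 2 + N − H − X) / 2, where X is the halogen count and O/S are ignored.
    = (2·6 + 2 + 2 − 10 − 0) / 2 = 6 / 2 = 3.

3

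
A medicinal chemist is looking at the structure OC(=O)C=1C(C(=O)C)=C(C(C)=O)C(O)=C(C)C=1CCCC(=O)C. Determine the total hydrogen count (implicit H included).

Walk through each heavy atom and fill implicit hydrogens from standard valence (C 4, N 3, O 2, S 2, halogen 1):
  atom 1: O, bond orders sum to 1 (valence 2) → 1 H
  atom 2: C, bond orders sum to 4 (valence 4) → 0 H
  atom 3: O, bond orders sum to 2 (valence 2) → 0 H
  atom 4: C, bond orders sum to 4 (valence 4) → 0 H
  atom 5: C, bond orders sum to 4 (valence 4) → 0 H
  atom 6: C, bond orders sum to 4 (valence 4) → 0 H
  atom 7: O, bond orders sum to 2 (valence 2) → 0 H
  atom 8: C, bond orders sum to 1 (valence 4) → 3 H
  atom 9: C, bond orders sum to 4 (valence 4) → 0 H
  atom 10: C, bond orders sum to 4 (valence 4) → 0 H
  atom 11: C, bond orders sum to 1 (valence 4) → 3 H
  atom 12: O, bond orders sum to 2 (valence 2) → 0 H
  atom 13: C, bond orders sum to 4 (valence 4) → 0 H
  atom 14: O, bond orders sum to 1 (valence 2) → 1 H
  atom 15: C, bond orders sum to 4 (valence 4) → 0 H
  atom 16: C, bond orders sum to 1 (valence 4) → 3 H
  atom 17: C, bond orders sum to 4 (valence 4) → 0 H
  atom 18: C, bond orders sum to 2 (valence 4) → 2 H
  atom 19: C, bond orders sum to 2 (valence 4) → 2 H
  atom 20: C, bond orders sum to 2 (valence 4) → 2 H
  atom 21: C, bond orders sum to 4 (valence 4) → 0 H
  atom 22: O, bond orders sum to 2 (valence 2) → 0 H
  atom 23: C, bond orders sum to 1 (valence 4) → 3 H
Total hydrogens: 20.

20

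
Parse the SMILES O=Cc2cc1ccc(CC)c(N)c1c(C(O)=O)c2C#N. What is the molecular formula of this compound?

C15H12N2O3

Walk through each heavy atom and fill implicit hydrogens from standard valence (C 4, N 3, O 2, S 2, halogen 1); for lowercase aromatic atoms, an aromatic c carries 1 H when it has two neighbours and 0 H with three, and aromatic n carries 0 H:
  atom 1: O, bond orders sum to 2 (valence 2) → 0 H
  atom 2: C, bond orders sum to 3 (valence 4) → 1 H
  atom 3: aromatic c, 3 neighbours → 0 H
  atom 4: aromatic c, 2 neighbours → 1 H
  atom 5: aromatic c, 3 neighbours → 0 H
  atom 6: aromatic c, 2 neighbours → 1 H
  atom 7: aromatic c, 2 neighbours → 1 H
  atom 8: aromatic c, 3 neighbours → 0 H
  atom 9: C, bond orders sum to 2 (valence 4) → 2 H
  atom 10: C, bond orders sum to 1 (valence 4) → 3 H
  atom 11: aromatic c, 3 neighbours → 0 H
  atom 12: N, bond orders sum to 1 (valence 3) → 2 H
  atom 13: aromatic c, 3 neighbours → 0 H
  atom 14: aromatic c, 3 neighbours → 0 H
  atom 15: C, bond orders sum to 4 (valence 4) → 0 H
  atom 16: O, bond orders sum to 1 (valence 2) → 1 H
  atom 17: O, bond orders sum to 2 (valence 2) → 0 H
  atom 18: aromatic c, 3 neighbours → 0 H
  atom 19: C, bond orders sum to 4 (valence 4) → 0 H
  atom 20: N, bond orders sum to 3 (valence 3) → 0 H
Totals → C:15, H:12, N:2, O:3.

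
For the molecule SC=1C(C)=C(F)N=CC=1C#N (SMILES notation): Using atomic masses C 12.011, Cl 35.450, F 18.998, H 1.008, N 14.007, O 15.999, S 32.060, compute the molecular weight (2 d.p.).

First, the molecular formula is C7H5FN2S (counting implicit H from valence).
  C: 7 × 12.011 = 84.077
  F: 1 × 18.998 = 18.998
  H: 5 × 1.008 = 5.040
  N: 2 × 14.007 = 28.014
  S: 1 × 32.060 = 32.060
Sum: 7×12.011 + 1×18.998 + 5×1.008 + 2×14.007 + 1×32.060 = 168.189 → 168.19 g/mol.

168.19 g/mol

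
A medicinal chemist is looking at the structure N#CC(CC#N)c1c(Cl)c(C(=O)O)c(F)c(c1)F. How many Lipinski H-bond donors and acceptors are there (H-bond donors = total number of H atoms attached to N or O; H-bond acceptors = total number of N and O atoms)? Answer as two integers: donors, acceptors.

1, 4

Donors: find every N or O and count the H atoms it carries.
  atom 1 (N): bond orders sum to 3 → 0 H
  atom 6 (N): bond orders sum to 3 → 0 H
  atom 12 (O): bond orders sum to 2 → 0 H
  atom 13 (O): bond orders sum to 1 → 1 H
Lipinski HBD = 1.
Acceptors: N atoms = 2, O atoms = 2 → HBA = 4.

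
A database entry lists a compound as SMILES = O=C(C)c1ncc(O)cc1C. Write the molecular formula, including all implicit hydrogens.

C8H9NO2

Walk through each heavy atom and fill implicit hydrogens from standard valence (C 4, N 3, O 2, S 2, halogen 1); for lowercase aromatic atoms, an aromatic c carries 1 H when it has two neighbours and 0 H with three, and aromatic n carries 0 H:
  atom 1: O, bond orders sum to 2 (valence 2) → 0 H
  atom 2: C, bond orders sum to 4 (valence 4) → 0 H
  atom 3: C, bond orders sum to 1 (valence 4) → 3 H
  atom 4: aromatic c, 3 neighbours → 0 H
  atom 5: aromatic n, 2 neighbours → 0 H
  atom 6: aromatic c, 2 neighbours → 1 H
  atom 7: aromatic c, 3 neighbours → 0 H
  atom 8: O, bond orders sum to 1 (valence 2) → 1 H
  atom 9: aromatic c, 2 neighbours → 1 H
  atom 10: aromatic c, 3 neighbours → 0 H
  atom 11: C, bond orders sum to 1 (valence 4) → 3 H
Totals → C:8, H:9, N:1, O:2.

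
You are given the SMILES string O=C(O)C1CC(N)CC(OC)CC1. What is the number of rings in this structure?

In SMILES, each pair of matching ring-closure digits denotes one ring-closing bond; the number of such bonds equals the number of independent rings.
Ring-closure bonds here: 1.

1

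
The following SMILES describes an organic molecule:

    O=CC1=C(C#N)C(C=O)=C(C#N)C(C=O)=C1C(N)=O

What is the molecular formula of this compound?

Walk through each heavy atom and fill implicit hydrogens from standard valence (C 4, N 3, O 2, S 2, halogen 1):
  atom 1: O, bond orders sum to 2 (valence 2) → 0 H
  atom 2: C, bond orders sum to 3 (valence 4) → 1 H
  atom 3: C, bond orders sum to 4 (valence 4) → 0 H
  atom 4: C, bond orders sum to 4 (valence 4) → 0 H
  atom 5: C, bond orders sum to 4 (valence 4) → 0 H
  atom 6: N, bond orders sum to 3 (valence 3) → 0 H
  atom 7: C, bond orders sum to 4 (valence 4) → 0 H
  atom 8: C, bond orders sum to 3 (valence 4) → 1 H
  atom 9: O, bond orders sum to 2 (valence 2) → 0 H
  atom 10: C, bond orders sum to 4 (valence 4) → 0 H
  atom 11: C, bond orders sum to 4 (valence 4) → 0 H
  atom 12: N, bond orders sum to 3 (valence 3) → 0 H
  atom 13: C, bond orders sum to 4 (valence 4) → 0 H
  atom 14: C, bond orders sum to 3 (valence 4) → 1 H
  atom 15: O, bond orders sum to 2 (valence 2) → 0 H
  atom 16: C, bond orders sum to 4 (valence 4) → 0 H
  atom 17: C, bond orders sum to 4 (valence 4) → 0 H
  atom 18: N, bond orders sum to 1 (valence 3) → 2 H
  atom 19: O, bond orders sum to 2 (valence 2) → 0 H
Totals → C:12, H:5, N:3, O:4.
In Hill order: C12H5N3O4.

C12H5N3O4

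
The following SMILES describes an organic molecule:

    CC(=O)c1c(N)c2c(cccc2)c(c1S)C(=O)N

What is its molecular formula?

C13H12N2O2S

Walk through each heavy atom and fill implicit hydrogens from standard valence (C 4, N 3, O 2, S 2, halogen 1); for lowercase aromatic atoms, an aromatic c carries 1 H when it has two neighbours and 0 H with three, and aromatic n carries 0 H:
  atom 1: C, bond orders sum to 1 (valence 4) → 3 H
  atom 2: C, bond orders sum to 4 (valence 4) → 0 H
  atom 3: O, bond orders sum to 2 (valence 2) → 0 H
  atom 4: aromatic c, 3 neighbours → 0 H
  atom 5: aromatic c, 3 neighbours → 0 H
  atom 6: N, bond orders sum to 1 (valence 3) → 2 H
  atom 7: aromatic c, 3 neighbours → 0 H
  atom 8: aromatic c, 3 neighbours → 0 H
  atom 9: aromatic c, 2 neighbours → 1 H
  atom 10: aromatic c, 2 neighbours → 1 H
  atom 11: aromatic c, 2 neighbours → 1 H
  atom 12: aromatic c, 2 neighbours → 1 H
  atom 13: aromatic c, 3 neighbours → 0 H
  atom 14: aromatic c, 3 neighbours → 0 H
  atom 15: S, bond orders sum to 1 (valence 2) → 1 H
  atom 16: C, bond orders sum to 4 (valence 4) → 0 H
  atom 17: O, bond orders sum to 2 (valence 2) → 0 H
  atom 18: N, bond orders sum to 1 (valence 3) → 2 H
Totals → C:13, H:12, N:2, O:2, S:1.
In Hill order: C13H12N2O2S.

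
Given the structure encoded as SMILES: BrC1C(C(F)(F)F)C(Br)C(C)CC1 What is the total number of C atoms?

Count every carbon token in the SMILES (each C, including those in ring-closure positions and inside branches).
Carbon count: 8.

8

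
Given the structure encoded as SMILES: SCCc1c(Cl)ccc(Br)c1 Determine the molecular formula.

C8H8BrClS

Walk through each heavy atom and fill implicit hydrogens from standard valence (C 4, N 3, O 2, S 2, halogen 1); for lowercase aromatic atoms, an aromatic c carries 1 H when it has two neighbours and 0 H with three, and aromatic n carries 0 H:
  atom 1: S, bond orders sum to 1 (valence 2) → 1 H
  atom 2: C, bond orders sum to 2 (valence 4) → 2 H
  atom 3: C, bond orders sum to 2 (valence 4) → 2 H
  atom 4: aromatic c, 3 neighbours → 0 H
  atom 5: aromatic c, 3 neighbours → 0 H
  atom 6: Cl (halogen, monovalent) → 0 H
  atom 7: aromatic c, 2 neighbours → 1 H
  atom 8: aromatic c, 2 neighbours → 1 H
  atom 9: aromatic c, 3 neighbours → 0 H
  atom 10: Br (halogen, monovalent) → 0 H
  atom 11: aromatic c, 2 neighbours → 1 H
Totals → C:8, H:8, Br:1, Cl:1, S:1.
In Hill order: C8H8BrClS.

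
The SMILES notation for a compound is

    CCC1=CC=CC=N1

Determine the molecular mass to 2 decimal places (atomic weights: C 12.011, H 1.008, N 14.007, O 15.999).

First, the molecular formula is C7H9N (counting implicit H from valence).
  C: 7 × 12.011 = 84.077
  H: 9 × 1.008 = 9.072
  N: 1 × 14.007 = 14.007
Sum: 7×12.011 + 9×1.008 + 1×14.007 = 107.156 → 107.16 g/mol.

107.16 g/mol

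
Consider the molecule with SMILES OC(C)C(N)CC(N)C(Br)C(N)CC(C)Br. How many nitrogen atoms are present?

3

Scan the SMILES for N atoms (remember two-letter symbols like Cl and Br are single atoms).
Nitrogen count: 3.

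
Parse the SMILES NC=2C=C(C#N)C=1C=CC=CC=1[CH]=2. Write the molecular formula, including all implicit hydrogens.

C11H8N2

Walk through each heavy atom and fill implicit hydrogens from standard valence (C 4, N 3, O 2, S 2, halogen 1):
  atom 1: N, bond orders sum to 1 (valence 3) → 2 H
  atom 2: C, bond orders sum to 4 (valence 4) → 0 H
  atom 3: C, bond orders sum to 3 (valence 4) → 1 H
  atom 4: C, bond orders sum to 4 (valence 4) → 0 H
  atom 5: C, bond orders sum to 4 (valence 4) → 0 H
  atom 6: N, bond orders sum to 3 (valence 3) → 0 H
  atom 7: C, bond orders sum to 4 (valence 4) → 0 H
  atom 8: C, bond orders sum to 3 (valence 4) → 1 H
  atom 9: C, bond orders sum to 3 (valence 4) → 1 H
  atom 10: C, bond orders sum to 3 (valence 4) → 1 H
  atom 11: C, bond orders sum to 3 (valence 4) → 1 H
  atom 12: C, bond orders sum to 4 (valence 4) → 0 H
  atom 13: C with explicit H count 1
Totals → C:11, H:8, N:2.
In Hill order: C11H8N2.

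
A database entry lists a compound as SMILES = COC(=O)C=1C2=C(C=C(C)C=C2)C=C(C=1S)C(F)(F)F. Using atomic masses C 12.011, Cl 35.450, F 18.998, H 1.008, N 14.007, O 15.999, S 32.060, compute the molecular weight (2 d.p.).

First, the molecular formula is C14H11F3O2S (counting implicit H from valence).
  C: 14 × 12.011 = 168.154
  F: 3 × 18.998 = 56.994
  H: 11 × 1.008 = 11.088
  O: 2 × 15.999 = 31.998
  S: 1 × 32.060 = 32.060
Sum: 14×12.011 + 3×18.998 + 11×1.008 + 2×15.999 + 1×32.060 = 300.294 → 300.29 g/mol.

300.29 g/mol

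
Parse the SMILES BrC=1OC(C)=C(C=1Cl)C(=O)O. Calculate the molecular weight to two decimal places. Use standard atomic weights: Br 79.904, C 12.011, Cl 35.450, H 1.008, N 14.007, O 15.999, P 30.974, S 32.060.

239.45 g/mol

First, the molecular formula is C6H4BrClO3 (counting implicit H from valence).
  Br: 1 × 79.904 = 79.904
  C: 6 × 12.011 = 72.066
  Cl: 1 × 35.450 = 35.450
  H: 4 × 1.008 = 4.032
  O: 3 × 15.999 = 47.997
Sum: 1×79.904 + 6×12.011 + 1×35.450 + 4×1.008 + 3×15.999 = 239.449 → 239.45 g/mol.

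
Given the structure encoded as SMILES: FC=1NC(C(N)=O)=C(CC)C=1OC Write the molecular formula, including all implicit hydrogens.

C8H11FN2O2

Walk through each heavy atom and fill implicit hydrogens from standard valence (C 4, N 3, O 2, S 2, halogen 1):
  atom 1: F (halogen, monovalent) → 0 H
  atom 2: C, bond orders sum to 4 (valence 4) → 0 H
  atom 3: N, bond orders sum to 2 (valence 3) → 1 H
  atom 4: C, bond orders sum to 4 (valence 4) → 0 H
  atom 5: C, bond orders sum to 4 (valence 4) → 0 H
  atom 6: N, bond orders sum to 1 (valence 3) → 2 H
  atom 7: O, bond orders sum to 2 (valence 2) → 0 H
  atom 8: C, bond orders sum to 4 (valence 4) → 0 H
  atom 9: C, bond orders sum to 2 (valence 4) → 2 H
  atom 10: C, bond orders sum to 1 (valence 4) → 3 H
  atom 11: C, bond orders sum to 4 (valence 4) → 0 H
  atom 12: O, bond orders sum to 2 (valence 2) → 0 H
  atom 13: C, bond orders sum to 1 (valence 4) → 3 H
Totals → C:8, H:11, F:1, N:2, O:2.
In Hill order: C8H11FN2O2.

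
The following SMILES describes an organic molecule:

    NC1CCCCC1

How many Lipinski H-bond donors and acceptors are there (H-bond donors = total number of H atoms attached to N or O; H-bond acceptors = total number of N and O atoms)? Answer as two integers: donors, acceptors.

2, 1

Donors: find every N or O and count the H atoms it carries.
  atom 1 (N): bond orders sum to 1 → 2 H
Lipinski HBD = 2.
Acceptors: N atoms = 1, O atoms = 0 → HBA = 1.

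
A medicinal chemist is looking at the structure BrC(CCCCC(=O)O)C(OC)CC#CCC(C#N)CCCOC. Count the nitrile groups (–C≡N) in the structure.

The nitrile motif appears at heavy-atom position 18 in the SMILES.
Other groups present: 1 alkyne, 1 carboxylic acid, 2 ether.
Nitrile count: 1.

1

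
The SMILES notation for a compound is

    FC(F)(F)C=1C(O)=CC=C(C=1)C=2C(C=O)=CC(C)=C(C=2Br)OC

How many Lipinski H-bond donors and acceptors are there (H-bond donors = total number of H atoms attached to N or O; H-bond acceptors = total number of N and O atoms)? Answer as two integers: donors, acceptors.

1, 3

Donors: find every N or O and count the H atoms it carries.
  atom 7 (O): bond orders sum to 1 → 1 H
  atom 15 (O): bond orders sum to 2 → 0 H
  atom 22 (O): bond orders sum to 2 → 0 H
Lipinski HBD = 1.
Acceptors: N atoms = 0, O atoms = 3 → HBA = 3.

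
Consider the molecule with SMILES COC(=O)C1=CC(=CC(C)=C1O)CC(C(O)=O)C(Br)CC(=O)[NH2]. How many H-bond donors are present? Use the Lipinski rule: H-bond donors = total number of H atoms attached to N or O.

4

Donors: find every N or O and count the H atoms it carries.
  atom 2 (O): bond orders sum to 2 → 0 H
  atom 4 (O): bond orders sum to 2 → 0 H
  atom 12 (O): bond orders sum to 1 → 1 H
  atom 16 (O): bond orders sum to 1 → 1 H
  atom 17 (O): bond orders sum to 2 → 0 H
  atom 22 (O): bond orders sum to 2 → 0 H
  atom 23 (N): bond orders sum to 1 → 2 H
Lipinski HBD = 4.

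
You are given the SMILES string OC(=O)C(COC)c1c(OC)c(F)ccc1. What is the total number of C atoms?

11

Count every carbon token in the SMILES (each C, including those in ring-closure positions and inside branches).
Carbon count: 11.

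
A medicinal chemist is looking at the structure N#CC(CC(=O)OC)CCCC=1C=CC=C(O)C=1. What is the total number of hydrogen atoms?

Walk through each heavy atom and fill implicit hydrogens from standard valence (C 4, N 3, O 2, S 2, halogen 1):
  atom 1: N, bond orders sum to 3 (valence 3) → 0 H
  atom 2: C, bond orders sum to 4 (valence 4) → 0 H
  atom 3: C, bond orders sum to 3 (valence 4) → 1 H
  atom 4: C, bond orders sum to 2 (valence 4) → 2 H
  atom 5: C, bond orders sum to 4 (valence 4) → 0 H
  atom 6: O, bond orders sum to 2 (valence 2) → 0 H
  atom 7: O, bond orders sum to 2 (valence 2) → 0 H
  atom 8: C, bond orders sum to 1 (valence 4) → 3 H
  atom 9: C, bond orders sum to 2 (valence 4) → 2 H
  atom 10: C, bond orders sum to 2 (valence 4) → 2 H
  atom 11: C, bond orders sum to 2 (valence 4) → 2 H
  atom 12: C, bond orders sum to 4 (valence 4) → 0 H
  atom 13: C, bond orders sum to 3 (valence 4) → 1 H
  atom 14: C, bond orders sum to 3 (valence 4) → 1 H
  atom 15: C, bond orders sum to 3 (valence 4) → 1 H
  atom 16: C, bond orders sum to 4 (valence 4) → 0 H
  atom 17: O, bond orders sum to 1 (valence 2) → 1 H
  atom 18: C, bond orders sum to 3 (valence 4) → 1 H
Total hydrogens: 17.

17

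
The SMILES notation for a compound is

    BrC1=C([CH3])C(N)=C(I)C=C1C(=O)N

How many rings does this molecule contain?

In SMILES, each pair of matching ring-closure digits denotes one ring-closing bond; the number of such bonds equals the number of independent rings.
Ring-closure bonds here: 1.

1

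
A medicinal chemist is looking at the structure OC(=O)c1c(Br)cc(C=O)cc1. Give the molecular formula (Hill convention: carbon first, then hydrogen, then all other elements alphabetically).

Walk through each heavy atom and fill implicit hydrogens from standard valence (C 4, N 3, O 2, S 2, halogen 1); for lowercase aromatic atoms, an aromatic c carries 1 H when it has two neighbours and 0 H with three, and aromatic n carries 0 H:
  atom 1: O, bond orders sum to 1 (valence 2) → 1 H
  atom 2: C, bond orders sum to 4 (valence 4) → 0 H
  atom 3: O, bond orders sum to 2 (valence 2) → 0 H
  atom 4: aromatic c, 3 neighbours → 0 H
  atom 5: aromatic c, 3 neighbours → 0 H
  atom 6: Br (halogen, monovalent) → 0 H
  atom 7: aromatic c, 2 neighbours → 1 H
  atom 8: aromatic c, 3 neighbours → 0 H
  atom 9: C, bond orders sum to 3 (valence 4) → 1 H
  atom 10: O, bond orders sum to 2 (valence 2) → 0 H
  atom 11: aromatic c, 2 neighbours → 1 H
  atom 12: aromatic c, 2 neighbours → 1 H
Totals → C:8, H:5, Br:1, O:3.
In Hill order: C8H5BrO3.

C8H5BrO3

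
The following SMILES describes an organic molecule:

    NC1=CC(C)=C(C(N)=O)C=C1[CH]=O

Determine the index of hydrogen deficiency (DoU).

6

Degree of unsaturation = (number of rings) + (number of π bonds).
Ring closures in the SMILES: 1.
π bonds: 5 double bonds (each 1 DoU) → 5 DoU from unsaturation.
Total DoU = 1 + 5 = 6.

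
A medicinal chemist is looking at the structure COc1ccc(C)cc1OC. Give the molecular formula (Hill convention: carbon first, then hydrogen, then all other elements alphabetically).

Walk through each heavy atom and fill implicit hydrogens from standard valence (C 4, N 3, O 2, S 2, halogen 1); for lowercase aromatic atoms, an aromatic c carries 1 H when it has two neighbours and 0 H with three, and aromatic n carries 0 H:
  atom 1: C, bond orders sum to 1 (valence 4) → 3 H
  atom 2: O, bond orders sum to 2 (valence 2) → 0 H
  atom 3: aromatic c, 3 neighbours → 0 H
  atom 4: aromatic c, 2 neighbours → 1 H
  atom 5: aromatic c, 2 neighbours → 1 H
  atom 6: aromatic c, 3 neighbours → 0 H
  atom 7: C, bond orders sum to 1 (valence 4) → 3 H
  atom 8: aromatic c, 2 neighbours → 1 H
  atom 9: aromatic c, 3 neighbours → 0 H
  atom 10: O, bond orders sum to 2 (valence 2) → 0 H
  atom 11: C, bond orders sum to 1 (valence 4) → 3 H
Totals → C:9, H:12, O:2.
In Hill order: C9H12O2.

C9H12O2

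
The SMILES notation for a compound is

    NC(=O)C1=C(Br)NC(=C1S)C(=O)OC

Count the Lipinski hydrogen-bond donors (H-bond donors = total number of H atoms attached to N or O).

3

Donors: find every N or O and count the H atoms it carries.
  atom 1 (N): bond orders sum to 1 → 2 H
  atom 3 (O): bond orders sum to 2 → 0 H
  atom 7 (N): bond orders sum to 2 → 1 H
  atom 12 (O): bond orders sum to 2 → 0 H
  atom 13 (O): bond orders sum to 2 → 0 H
Lipinski HBD = 3.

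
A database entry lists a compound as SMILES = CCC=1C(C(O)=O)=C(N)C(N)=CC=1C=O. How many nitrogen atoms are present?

Scan the SMILES for N atoms (remember two-letter symbols like Cl and Br are single atoms).
Nitrogen count: 2.

2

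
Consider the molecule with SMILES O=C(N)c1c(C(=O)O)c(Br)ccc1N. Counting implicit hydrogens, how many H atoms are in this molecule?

Walk through each heavy atom and fill implicit hydrogens from standard valence (C 4, N 3, O 2, S 2, halogen 1); for lowercase aromatic atoms, an aromatic c carries 1 H when it has two neighbours and 0 H with three, and aromatic n carries 0 H:
  atom 1: O, bond orders sum to 2 (valence 2) → 0 H
  atom 2: C, bond orders sum to 4 (valence 4) → 0 H
  atom 3: N, bond orders sum to 1 (valence 3) → 2 H
  atom 4: aromatic c, 3 neighbours → 0 H
  atom 5: aromatic c, 3 neighbours → 0 H
  atom 6: C, bond orders sum to 4 (valence 4) → 0 H
  atom 7: O, bond orders sum to 2 (valence 2) → 0 H
  atom 8: O, bond orders sum to 1 (valence 2) → 1 H
  atom 9: aromatic c, 3 neighbours → 0 H
  atom 10: Br (halogen, monovalent) → 0 H
  atom 11: aromatic c, 2 neighbours → 1 H
  atom 12: aromatic c, 2 neighbours → 1 H
  atom 13: aromatic c, 3 neighbours → 0 H
  atom 14: N, bond orders sum to 1 (valence 3) → 2 H
Total hydrogens: 7.

7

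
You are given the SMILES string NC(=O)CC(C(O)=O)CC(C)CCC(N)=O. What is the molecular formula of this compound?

Walk through each heavy atom and fill implicit hydrogens from standard valence (C 4, N 3, O 2, S 2, halogen 1):
  atom 1: N, bond orders sum to 1 (valence 3) → 2 H
  atom 2: C, bond orders sum to 4 (valence 4) → 0 H
  atom 3: O, bond orders sum to 2 (valence 2) → 0 H
  atom 4: C, bond orders sum to 2 (valence 4) → 2 H
  atom 5: C, bond orders sum to 3 (valence 4) → 1 H
  atom 6: C, bond orders sum to 4 (valence 4) → 0 H
  atom 7: O, bond orders sum to 1 (valence 2) → 1 H
  atom 8: O, bond orders sum to 2 (valence 2) → 0 H
  atom 9: C, bond orders sum to 2 (valence 4) → 2 H
  atom 10: C, bond orders sum to 3 (valence 4) → 1 H
  atom 11: C, bond orders sum to 1 (valence 4) → 3 H
  atom 12: C, bond orders sum to 2 (valence 4) → 2 H
  atom 13: C, bond orders sum to 2 (valence 4) → 2 H
  atom 14: C, bond orders sum to 4 (valence 4) → 0 H
  atom 15: N, bond orders sum to 1 (valence 3) → 2 H
  atom 16: O, bond orders sum to 2 (valence 2) → 0 H
Totals → C:10, H:18, N:2, O:4.

C10H18N2O4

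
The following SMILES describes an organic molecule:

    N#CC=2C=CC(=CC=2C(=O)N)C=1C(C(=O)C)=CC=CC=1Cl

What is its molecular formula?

Walk through each heavy atom and fill implicit hydrogens from standard valence (C 4, N 3, O 2, S 2, halogen 1):
  atom 1: N, bond orders sum to 3 (valence 3) → 0 H
  atom 2: C, bond orders sum to 4 (valence 4) → 0 H
  atom 3: C, bond orders sum to 4 (valence 4) → 0 H
  atom 4: C, bond orders sum to 3 (valence 4) → 1 H
  atom 5: C, bond orders sum to 3 (valence 4) → 1 H
  atom 6: C, bond orders sum to 4 (valence 4) → 0 H
  atom 7: C, bond orders sum to 3 (valence 4) → 1 H
  atom 8: C, bond orders sum to 4 (valence 4) → 0 H
  atom 9: C, bond orders sum to 4 (valence 4) → 0 H
  atom 10: O, bond orders sum to 2 (valence 2) → 0 H
  atom 11: N, bond orders sum to 1 (valence 3) → 2 H
  atom 12: C, bond orders sum to 4 (valence 4) → 0 H
  atom 13: C, bond orders sum to 4 (valence 4) → 0 H
  atom 14: C, bond orders sum to 4 (valence 4) → 0 H
  atom 15: O, bond orders sum to 2 (valence 2) → 0 H
  atom 16: C, bond orders sum to 1 (valence 4) → 3 H
  atom 17: C, bond orders sum to 3 (valence 4) → 1 H
  atom 18: C, bond orders sum to 3 (valence 4) → 1 H
  atom 19: C, bond orders sum to 3 (valence 4) → 1 H
  atom 20: C, bond orders sum to 4 (valence 4) → 0 H
  atom 21: Cl (halogen, monovalent) → 0 H
Totals → C:16, H:11, Cl:1, N:2, O:2.
In Hill order: C16H11ClN2O2.

C16H11ClN2O2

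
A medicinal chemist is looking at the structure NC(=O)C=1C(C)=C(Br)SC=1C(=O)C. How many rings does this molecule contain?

1

In SMILES, each pair of matching ring-closure digits denotes one ring-closing bond; the number of such bonds equals the number of independent rings.
Ring-closure bonds here: 1.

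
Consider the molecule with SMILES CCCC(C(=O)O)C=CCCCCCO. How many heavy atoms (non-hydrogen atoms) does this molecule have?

15

Every atom symbol written in the SMILES (organic subset) is one heavy atom; implicit H are not written.
Heavy atoms by element → C:12, O:3.
Total: 15.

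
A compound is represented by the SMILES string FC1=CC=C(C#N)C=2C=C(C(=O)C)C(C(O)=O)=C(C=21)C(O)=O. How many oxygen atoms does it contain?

5

Scan the SMILES for O atoms (remember two-letter symbols like Cl and Br are single atoms).
Oxygen count: 5.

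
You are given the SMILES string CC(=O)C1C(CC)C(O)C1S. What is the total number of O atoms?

Scan the SMILES for O atoms (remember two-letter symbols like Cl and Br are single atoms).
Oxygen count: 2.

2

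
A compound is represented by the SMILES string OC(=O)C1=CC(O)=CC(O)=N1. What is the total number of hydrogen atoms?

Walk through each heavy atom and fill implicit hydrogens from standard valence (C 4, N 3, O 2, S 2, halogen 1):
  atom 1: O, bond orders sum to 1 (valence 2) → 1 H
  atom 2: C, bond orders sum to 4 (valence 4) → 0 H
  atom 3: O, bond orders sum to 2 (valence 2) → 0 H
  atom 4: C, bond orders sum to 4 (valence 4) → 0 H
  atom 5: C, bond orders sum to 3 (valence 4) → 1 H
  atom 6: C, bond orders sum to 4 (valence 4) → 0 H
  atom 7: O, bond orders sum to 1 (valence 2) → 1 H
  atom 8: C, bond orders sum to 3 (valence 4) → 1 H
  atom 9: C, bond orders sum to 4 (valence 4) → 0 H
  atom 10: O, bond orders sum to 1 (valence 2) → 1 H
  atom 11: N, bond orders sum to 3 (valence 3) → 0 H
Total hydrogens: 5.

5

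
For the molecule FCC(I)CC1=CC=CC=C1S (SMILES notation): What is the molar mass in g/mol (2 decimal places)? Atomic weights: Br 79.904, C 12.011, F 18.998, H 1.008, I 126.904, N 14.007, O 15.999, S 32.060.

First, the molecular formula is C9H10FIS (counting implicit H from valence).
  C: 9 × 12.011 = 108.099
  F: 1 × 18.998 = 18.998
  H: 10 × 1.008 = 10.080
  I: 1 × 126.904 = 126.904
  S: 1 × 32.060 = 32.060
Sum: 9×12.011 + 1×18.998 + 10×1.008 + 1×126.904 + 1×32.060 = 296.141 → 296.14 g/mol.

296.14 g/mol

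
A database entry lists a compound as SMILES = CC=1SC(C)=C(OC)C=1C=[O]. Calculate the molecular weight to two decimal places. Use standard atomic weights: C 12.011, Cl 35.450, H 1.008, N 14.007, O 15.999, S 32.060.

First, the molecular formula is C8H10O2S (counting implicit H from valence).
  C: 8 × 12.011 = 96.088
  H: 10 × 1.008 = 10.080
  O: 2 × 15.999 = 31.998
  S: 1 × 32.060 = 32.060
Sum: 8×12.011 + 10×1.008 + 2×15.999 + 1×32.060 = 170.226 → 170.23 g/mol.

170.23 g/mol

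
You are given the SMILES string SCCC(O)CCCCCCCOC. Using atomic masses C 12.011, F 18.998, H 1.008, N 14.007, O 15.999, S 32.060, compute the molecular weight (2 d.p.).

220.37 g/mol

First, the molecular formula is C11H24O2S (counting implicit H from valence).
  C: 11 × 12.011 = 132.121
  H: 24 × 1.008 = 24.192
  O: 2 × 15.999 = 31.998
  S: 1 × 32.060 = 32.060
Sum: 11×12.011 + 24×1.008 + 2×15.999 + 1×32.060 = 220.371 → 220.37 g/mol.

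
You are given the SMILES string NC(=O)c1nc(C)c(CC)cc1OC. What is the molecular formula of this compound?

Walk through each heavy atom and fill implicit hydrogens from standard valence (C 4, N 3, O 2, S 2, halogen 1); for lowercase aromatic atoms, an aromatic c carries 1 H when it has two neighbours and 0 H with three, and aromatic n carries 0 H:
  atom 1: N, bond orders sum to 1 (valence 3) → 2 H
  atom 2: C, bond orders sum to 4 (valence 4) → 0 H
  atom 3: O, bond orders sum to 2 (valence 2) → 0 H
  atom 4: aromatic c, 3 neighbours → 0 H
  atom 5: aromatic n, 2 neighbours → 0 H
  atom 6: aromatic c, 3 neighbours → 0 H
  atom 7: C, bond orders sum to 1 (valence 4) → 3 H
  atom 8: aromatic c, 3 neighbours → 0 H
  atom 9: C, bond orders sum to 2 (valence 4) → 2 H
  atom 10: C, bond orders sum to 1 (valence 4) → 3 H
  atom 11: aromatic c, 2 neighbours → 1 H
  atom 12: aromatic c, 3 neighbours → 0 H
  atom 13: O, bond orders sum to 2 (valence 2) → 0 H
  atom 14: C, bond orders sum to 1 (valence 4) → 3 H
Totals → C:10, H:14, N:2, O:2.
In Hill order: C10H14N2O2.

C10H14N2O2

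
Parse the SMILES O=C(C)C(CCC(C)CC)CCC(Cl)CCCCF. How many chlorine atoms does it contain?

Scan the SMILES for Cl atoms (remember two-letter symbols like Cl and Br are single atoms).
Chlorine count: 1.

1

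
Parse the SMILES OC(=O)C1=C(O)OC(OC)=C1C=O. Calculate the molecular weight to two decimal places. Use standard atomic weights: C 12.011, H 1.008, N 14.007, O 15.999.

First, the molecular formula is C7H6O6 (counting implicit H from valence).
  C: 7 × 12.011 = 84.077
  H: 6 × 1.008 = 6.048
  O: 6 × 15.999 = 95.994
Sum: 7×12.011 + 6×1.008 + 6×15.999 = 186.119 → 186.12 g/mol.

186.12 g/mol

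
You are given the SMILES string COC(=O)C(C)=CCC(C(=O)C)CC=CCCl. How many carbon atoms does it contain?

13

Count every carbon token in the SMILES (each C, including those in ring-closure positions and inside branches).
Carbon count: 13.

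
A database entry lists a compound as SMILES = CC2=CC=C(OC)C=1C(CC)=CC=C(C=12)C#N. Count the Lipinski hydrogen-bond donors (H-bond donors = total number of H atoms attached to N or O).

0

Donors: find every N or O and count the H atoms it carries.
  atom 6 (O): bond orders sum to 2 → 0 H
  atom 17 (N): bond orders sum to 3 → 0 H
Lipinski HBD = 0.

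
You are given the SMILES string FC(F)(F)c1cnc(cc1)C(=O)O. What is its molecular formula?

Walk through each heavy atom and fill implicit hydrogens from standard valence (C 4, N 3, O 2, S 2, halogen 1); for lowercase aromatic atoms, an aromatic c carries 1 H when it has two neighbours and 0 H with three, and aromatic n carries 0 H:
  atom 1: F (halogen, monovalent) → 0 H
  atom 2: C, bond orders sum to 4 (valence 4) → 0 H
  atom 3: F (halogen, monovalent) → 0 H
  atom 4: F (halogen, monovalent) → 0 H
  atom 5: aromatic c, 3 neighbours → 0 H
  atom 6: aromatic c, 2 neighbours → 1 H
  atom 7: aromatic n, 2 neighbours → 0 H
  atom 8: aromatic c, 3 neighbours → 0 H
  atom 9: aromatic c, 2 neighbours → 1 H
  atom 10: aromatic c, 2 neighbours → 1 H
  atom 11: C, bond orders sum to 4 (valence 4) → 0 H
  atom 12: O, bond orders sum to 2 (valence 2) → 0 H
  atom 13: O, bond orders sum to 1 (valence 2) → 1 H
Totals → C:7, H:4, F:3, N:1, O:2.

C7H4F3NO2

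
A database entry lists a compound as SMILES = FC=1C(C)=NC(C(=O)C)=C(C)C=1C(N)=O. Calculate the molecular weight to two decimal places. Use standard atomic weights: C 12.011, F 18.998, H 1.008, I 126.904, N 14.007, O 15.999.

210.21 g/mol

First, the molecular formula is C10H11FN2O2 (counting implicit H from valence).
  C: 10 × 12.011 = 120.110
  F: 1 × 18.998 = 18.998
  H: 11 × 1.008 = 11.088
  N: 2 × 14.007 = 28.014
  O: 2 × 15.999 = 31.998
Sum: 10×12.011 + 1×18.998 + 11×1.008 + 2×14.007 + 2×15.999 = 210.208 → 210.21 g/mol.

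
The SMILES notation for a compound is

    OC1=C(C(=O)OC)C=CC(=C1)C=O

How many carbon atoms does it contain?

Count every carbon token in the SMILES (each C, including those in ring-closure positions and inside branches).
Carbon count: 9.

9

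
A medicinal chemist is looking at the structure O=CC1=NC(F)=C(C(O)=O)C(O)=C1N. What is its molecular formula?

C7H5FN2O4

Walk through each heavy atom and fill implicit hydrogens from standard valence (C 4, N 3, O 2, S 2, halogen 1):
  atom 1: O, bond orders sum to 2 (valence 2) → 0 H
  atom 2: C, bond orders sum to 3 (valence 4) → 1 H
  atom 3: C, bond orders sum to 4 (valence 4) → 0 H
  atom 4: N, bond orders sum to 3 (valence 3) → 0 H
  atom 5: C, bond orders sum to 4 (valence 4) → 0 H
  atom 6: F (halogen, monovalent) → 0 H
  atom 7: C, bond orders sum to 4 (valence 4) → 0 H
  atom 8: C, bond orders sum to 4 (valence 4) → 0 H
  atom 9: O, bond orders sum to 1 (valence 2) → 1 H
  atom 10: O, bond orders sum to 2 (valence 2) → 0 H
  atom 11: C, bond orders sum to 4 (valence 4) → 0 H
  atom 12: O, bond orders sum to 1 (valence 2) → 1 H
  atom 13: C, bond orders sum to 4 (valence 4) → 0 H
  atom 14: N, bond orders sum to 1 (valence 3) → 2 H
Totals → C:7, H:5, F:1, N:2, O:4.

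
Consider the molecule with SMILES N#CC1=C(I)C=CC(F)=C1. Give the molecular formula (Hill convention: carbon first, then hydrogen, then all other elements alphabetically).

C7H3FIN

Walk through each heavy atom and fill implicit hydrogens from standard valence (C 4, N 3, O 2, S 2, halogen 1):
  atom 1: N, bond orders sum to 3 (valence 3) → 0 H
  atom 2: C, bond orders sum to 4 (valence 4) → 0 H
  atom 3: C, bond orders sum to 4 (valence 4) → 0 H
  atom 4: C, bond orders sum to 4 (valence 4) → 0 H
  atom 5: I (halogen, monovalent) → 0 H
  atom 6: C, bond orders sum to 3 (valence 4) → 1 H
  atom 7: C, bond orders sum to 3 (valence 4) → 1 H
  atom 8: C, bond orders sum to 4 (valence 4) → 0 H
  atom 9: F (halogen, monovalent) → 0 H
  atom 10: C, bond orders sum to 3 (valence 4) → 1 H
Totals → C:7, H:3, F:1, I:1, N:1.
In Hill order: C7H3FIN.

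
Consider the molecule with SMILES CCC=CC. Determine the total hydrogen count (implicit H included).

10

Walk through each heavy atom and fill implicit hydrogens from standard valence (C 4, N 3, O 2, S 2, halogen 1):
  atom 1: C, bond orders sum to 1 (valence 4) → 3 H
  atom 2: C, bond orders sum to 2 (valence 4) → 2 H
  atom 3: C, bond orders sum to 3 (valence 4) → 1 H
  atom 4: C, bond orders sum to 3 (valence 4) → 1 H
  atom 5: C, bond orders sum to 1 (valence 4) → 3 H
Total hydrogens: 10.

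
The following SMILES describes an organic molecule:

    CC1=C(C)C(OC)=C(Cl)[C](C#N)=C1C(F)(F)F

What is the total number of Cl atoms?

1

Scan the SMILES for Cl atoms (remember two-letter symbols like Cl and Br are single atoms).
Chlorine count: 1.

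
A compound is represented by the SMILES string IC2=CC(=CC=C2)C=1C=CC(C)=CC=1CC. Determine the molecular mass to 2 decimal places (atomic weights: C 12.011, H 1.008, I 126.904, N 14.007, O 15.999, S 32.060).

322.19 g/mol

First, the molecular formula is C15H15I (counting implicit H from valence).
  C: 15 × 12.011 = 180.165
  H: 15 × 1.008 = 15.120
  I: 1 × 126.904 = 126.904
Sum: 15×12.011 + 15×1.008 + 1×126.904 = 322.189 → 322.19 g/mol.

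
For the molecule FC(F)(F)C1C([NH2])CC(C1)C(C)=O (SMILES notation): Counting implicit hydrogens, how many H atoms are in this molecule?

Walk through each heavy atom and fill implicit hydrogens from standard valence (C 4, N 3, O 2, S 2, halogen 1):
  atom 1: F (halogen, monovalent) → 0 H
  atom 2: C, bond orders sum to 4 (valence 4) → 0 H
  atom 3: F (halogen, monovalent) → 0 H
  atom 4: F (halogen, monovalent) → 0 H
  atom 5: C, bond orders sum to 3 (valence 4) → 1 H
  atom 6: C, bond orders sum to 3 (valence 4) → 1 H
  atom 7: N with explicit H count 2
  atom 8: C, bond orders sum to 2 (valence 4) → 2 H
  atom 9: C, bond orders sum to 3 (valence 4) → 1 H
  atom 10: C, bond orders sum to 2 (valence 4) → 2 H
  atom 11: C, bond orders sum to 4 (valence 4) → 0 H
  atom 12: C, bond orders sum to 1 (valence 4) → 3 H
  atom 13: O, bond orders sum to 2 (valence 2) → 0 H
Total hydrogens: 12.

12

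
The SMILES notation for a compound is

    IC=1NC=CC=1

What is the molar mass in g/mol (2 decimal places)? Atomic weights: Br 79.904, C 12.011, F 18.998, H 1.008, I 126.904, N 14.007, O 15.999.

First, the molecular formula is C4H4IN (counting implicit H from valence).
  C: 4 × 12.011 = 48.044
  H: 4 × 1.008 = 4.032
  I: 1 × 126.904 = 126.904
  N: 1 × 14.007 = 14.007
Sum: 4×12.011 + 4×1.008 + 1×126.904 + 1×14.007 = 192.987 → 192.99 g/mol.

192.99 g/mol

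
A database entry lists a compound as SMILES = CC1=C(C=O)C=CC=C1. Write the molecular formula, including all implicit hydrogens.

Walk through each heavy atom and fill implicit hydrogens from standard valence (C 4, N 3, O 2, S 2, halogen 1):
  atom 1: C, bond orders sum to 1 (valence 4) → 3 H
  atom 2: C, bond orders sum to 4 (valence 4) → 0 H
  atom 3: C, bond orders sum to 4 (valence 4) → 0 H
  atom 4: C, bond orders sum to 3 (valence 4) → 1 H
  atom 5: O, bond orders sum to 2 (valence 2) → 0 H
  atom 6: C, bond orders sum to 3 (valence 4) → 1 H
  atom 7: C, bond orders sum to 3 (valence 4) → 1 H
  atom 8: C, bond orders sum to 3 (valence 4) → 1 H
  atom 9: C, bond orders sum to 3 (valence 4) → 1 H
Totals → C:8, H:8, O:1.

C8H8O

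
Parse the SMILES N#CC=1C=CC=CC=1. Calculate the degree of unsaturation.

6

Degree of unsaturation = (number of rings) + (number of π bonds).
Ring closures in the SMILES: 1.
π bonds: 3 double bonds (each 1 DoU), 1 triple bond (each 2 DoU) → 5 DoU from unsaturation.
Total DoU = 1 + 5 = 6.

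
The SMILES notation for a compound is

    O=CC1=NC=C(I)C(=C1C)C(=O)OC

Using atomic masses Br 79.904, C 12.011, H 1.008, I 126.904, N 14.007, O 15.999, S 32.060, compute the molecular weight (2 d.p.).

First, the molecular formula is C9H8INO3 (counting implicit H from valence).
  C: 9 × 12.011 = 108.099
  H: 8 × 1.008 = 8.064
  I: 1 × 126.904 = 126.904
  N: 1 × 14.007 = 14.007
  O: 3 × 15.999 = 47.997
Sum: 9×12.011 + 8×1.008 + 1×126.904 + 1×14.007 + 3×15.999 = 305.071 → 305.07 g/mol.

305.07 g/mol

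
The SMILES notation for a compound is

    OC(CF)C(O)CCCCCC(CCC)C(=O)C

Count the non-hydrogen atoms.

18

Every atom symbol written in the SMILES (organic subset) is one heavy atom; implicit H are not written.
Heavy atoms by element → C:14, F:1, O:3.
Total: 18.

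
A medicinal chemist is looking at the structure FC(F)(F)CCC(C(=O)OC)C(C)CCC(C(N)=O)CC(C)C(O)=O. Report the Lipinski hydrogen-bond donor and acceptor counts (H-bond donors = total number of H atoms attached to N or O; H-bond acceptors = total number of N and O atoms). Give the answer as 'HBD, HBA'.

Donors: find every N or O and count the H atoms it carries.
  atom 9 (O): bond orders sum to 2 → 0 H
  atom 10 (O): bond orders sum to 2 → 0 H
  atom 18 (N): bond orders sum to 1 → 2 H
  atom 19 (O): bond orders sum to 2 → 0 H
  atom 24 (O): bond orders sum to 1 → 1 H
  atom 25 (O): bond orders sum to 2 → 0 H
Lipinski HBD = 3.
Acceptors: N atoms = 1, O atoms = 5 → HBA = 6.

3, 6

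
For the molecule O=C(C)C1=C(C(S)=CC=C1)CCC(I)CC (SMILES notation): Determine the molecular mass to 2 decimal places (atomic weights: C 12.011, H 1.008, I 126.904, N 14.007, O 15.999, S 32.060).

348.24 g/mol

First, the molecular formula is C13H17IOS (counting implicit H from valence).
  C: 13 × 12.011 = 156.143
  H: 17 × 1.008 = 17.136
  I: 1 × 126.904 = 126.904
  O: 1 × 15.999 = 15.999
  S: 1 × 32.060 = 32.060
Sum: 13×12.011 + 17×1.008 + 1×126.904 + 1×15.999 + 1×32.060 = 348.242 → 348.24 g/mol.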